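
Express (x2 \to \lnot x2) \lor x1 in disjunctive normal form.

(x2 \to \lnot x2) \lor x1
⇔ \lnot x2 \lor \lnot x2 \lor x1   (eliminate \to)
⇔ \lnot x2 \lor x1   (simplify)

\lnot x2 \lor x1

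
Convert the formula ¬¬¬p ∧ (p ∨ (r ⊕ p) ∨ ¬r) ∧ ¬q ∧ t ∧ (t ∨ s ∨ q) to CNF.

¬¬¬p ∧ (p ∨ (r ⊕ p) ∨ ¬r) ∧ ¬q ∧ t ∧ (t ∨ s ∨ q)
= ¬¬¬p ∧ (p ∨ ((r ∨ p) ∧ ¬(r ∧ p)) ∨ ¬r) ∧ ¬q ∧ t ∧ (t ∨ s ∨ q)   — expand ⊕
= ¬p ∧ (p ∨ ((r ∨ p) ∧ ¬(r ∧ p)) ∨ ¬r) ∧ ¬q ∧ t ∧ (t ∨ s ∨ q)   — double negation
= ¬p ∧ (p ∨ ((r ∨ p) ∧ (¬r ∨ ¬p)) ∨ ¬r) ∧ ¬q ∧ t ∧ (t ∨ s ∨ q)   — De Morgan
= ¬p ∧ (p ∨ r ∨ p ∨ ¬r) ∧ (p ∨ ¬r ∨ ¬p ∨ ¬r) ∧ ¬q ∧ t ∧ (t ∨ s ∨ q)   — distribute ∨ over ∧
= ¬p ∧ ¬q ∧ t   — simplify

¬p ∧ ¬q ∧ t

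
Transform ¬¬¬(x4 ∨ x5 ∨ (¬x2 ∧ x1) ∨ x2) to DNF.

¬x4 ∧ ¬x5 ∧ ¬x1 ∧ ¬x2

¬¬¬(x4 ∨ x5 ∨ (¬x2 ∧ x1) ∨ x2)
= ¬(x4 ∨ x5 ∨ (¬x2 ∧ x1) ∨ x2)   [double negation]
= ¬x4 ∧ ¬x5 ∧ ¬(¬x2 ∧ x1) ∧ ¬x2   [De Morgan]
= ¬x4 ∧ ¬x5 ∧ (¬¬x2 ∨ ¬x1) ∧ ¬x2   [De Morgan]
= ¬x4 ∧ ¬x5 ∧ (x2 ∨ ¬x1) ∧ ¬x2   [double negation]
= (¬x4 ∧ ¬x5 ∧ x2 ∧ ¬x2) ∨ (¬x4 ∧ ¬x5 ∧ ¬x1 ∧ ¬x2)   [distribute ∧ over ∨]
= ¬x4 ∧ ¬x5 ∧ ¬x1 ∧ ¬x2   [simplify]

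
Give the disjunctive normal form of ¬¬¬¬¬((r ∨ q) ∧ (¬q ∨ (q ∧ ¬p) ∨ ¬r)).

¬¬¬¬¬((r ∨ q) ∧ (¬q ∨ (q ∧ ¬p) ∨ ¬r))
⇔ ¬¬¬((r ∨ q) ∧ (¬q ∨ (q ∧ ¬p) ∨ ¬r))   (double negation)
⇔ ¬((r ∨ q) ∧ (¬q ∨ (q ∧ ¬p) ∨ ¬r))   (double negation)
⇔ ¬(r ∨ q) ∨ ¬(¬q ∨ (q ∧ ¬p) ∨ ¬r)   (De Morgan)
⇔ (¬r ∧ ¬q) ∨ ¬(¬q ∨ (q ∧ ¬p) ∨ ¬r)   (De Morgan)
⇔ (¬r ∧ ¬q) ∨ (¬¬q ∧ ¬(q ∧ ¬p) ∧ ¬¬r)   (De Morgan)
⇔ (¬r ∧ ¬q) ∨ (q ∧ ¬(q ∧ ¬p) ∧ ¬¬r)   (double negation)
⇔ (¬r ∧ ¬q) ∨ (q ∧ (¬q ∨ ¬¬p) ∧ ¬¬r)   (De Morgan)
⇔ (¬r ∧ ¬q) ∨ (q ∧ (¬q ∨ p) ∧ ¬¬r)   (double negation)
⇔ (¬r ∧ ¬q) ∨ (q ∧ (¬q ∨ p) ∧ r)   (double negation)
⇔ (¬r ∧ ¬q) ∨ (q ∧ ¬q ∧ r) ∨ (q ∧ p ∧ r)   (distribute ∧ over ∨)
⇔ (¬r ∧ ¬q) ∨ (q ∧ p ∧ r)   (simplify)

(¬r ∧ ¬q) ∨ (q ∧ p ∧ r)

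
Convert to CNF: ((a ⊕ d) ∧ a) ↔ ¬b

(¬a ∨ d ∨ ¬b) ∧ (b ∨ ¬a ∨ ¬d) ∧ (b ∨ a)

((a ⊕ d) ∧ a) ↔ ¬b
⇔ (((a ⊕ d) ∧ a) → ¬b) ∧ (¬b → ((a ⊕ d) ∧ a))   — eliminate ↔
⇔ (¬((a ⊕ d) ∧ a) ∨ ¬b) ∧ (¬b → ((a ⊕ d) ∧ a))   — eliminate →
⇔ (¬((a ∨ d) ∧ ¬(a ∧ d) ∧ a) ∨ ¬b) ∧ (¬b → ((a ⊕ d) ∧ a))   — expand ⊕
⇔ (¬((a ∨ d) ∧ ¬(a ∧ d) ∧ a) ∨ ¬b) ∧ (¬¬b ∨ ((a ⊕ d) ∧ a))   — eliminate →
⇔ (¬((a ∨ d) ∧ ¬(a ∧ d) ∧ a) ∨ ¬b) ∧ (¬¬b ∨ ((a ∨ d) ∧ ¬(a ∧ d) ∧ a))   — expand ⊕
⇔ (¬(a ∨ d) ∨ ¬¬(a ∧ d) ∨ ¬a ∨ ¬b) ∧ (¬¬b ∨ ((a ∨ d) ∧ ¬(a ∧ d) ∧ a))   — De Morgan
⇔ ((¬a ∧ ¬d) ∨ ¬¬(a ∧ d) ∨ ¬a ∨ ¬b) ∧ (¬¬b ∨ ((a ∨ d) ∧ ¬(a ∧ d) ∧ a))   — De Morgan
⇔ ((¬a ∧ ¬d) ∨ (a ∧ d) ∨ ¬a ∨ ¬b) ∧ (¬¬b ∨ ((a ∨ d) ∧ ¬(a ∧ d) ∧ a))   — double negation
⇔ ((¬a ∧ ¬d) ∨ (a ∧ d) ∨ ¬a ∨ ¬b) ∧ (b ∨ ((a ∨ d) ∧ ¬(a ∧ d) ∧ a))   — double negation
⇔ ((¬a ∧ ¬d) ∨ (a ∧ d) ∨ ¬a ∨ ¬b) ∧ (b ∨ ((a ∨ d) ∧ (¬a ∨ ¬d) ∧ a))   — De Morgan
⇔ (¬a ∨ a ∨ ¬a ∨ ¬b) ∧ (¬a ∨ d ∨ ¬a ∨ ¬b) ∧ (¬d ∨ a ∨ ¬a ∨ ¬b) ∧ (¬d ∨ d ∨ ¬a ∨ ¬b) ∧ (b ∨ a ∨ d) ∧ (b ∨ ¬a ∨ ¬d) ∧ (b ∨ a)   — distribute ∨ over ∧
⇔ (¬a ∨ d ∨ ¬b) ∧ (b ∨ ¬a ∨ ¬d) ∧ (b ∨ a)   — simplify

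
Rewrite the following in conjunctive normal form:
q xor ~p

(q | ~p) & (~q | p)

q xor ~p
⇔ (q | ~p) & ~(q & ~p)   [expand xor]
⇔ (q | ~p) & (~q | ~~p)   [De Morgan]
⇔ (q | ~p) & (~q | p)   [double negation]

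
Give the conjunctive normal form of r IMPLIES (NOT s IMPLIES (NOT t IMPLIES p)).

NOT r OR s OR t OR p

r IMPLIES (NOT s IMPLIES (NOT t IMPLIES p))
≡ NOT r OR (NOT s IMPLIES (NOT t IMPLIES p))   [eliminate IMPLIES]
≡ NOT r OR NOT NOT s OR (NOT t IMPLIES p)   [eliminate IMPLIES]
≡ NOT r OR NOT NOT s OR NOT NOT t OR p   [eliminate IMPLIES]
≡ NOT r OR s OR NOT NOT t OR p   [double negation]
≡ NOT r OR s OR t OR p   [double negation]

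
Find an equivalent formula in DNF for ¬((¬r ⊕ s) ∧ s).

¬((¬r ⊕ s) ∧ s)
≡ ¬(((¬r ∧ ¬s) ∨ (¬¬r ∧ s)) ∧ s)
≡ ¬((¬r ∧ ¬s) ∨ (¬¬r ∧ s)) ∨ ¬s
≡ (¬(¬r ∧ ¬s) ∧ ¬(¬¬r ∧ s)) ∨ ¬s
≡ ((¬¬r ∨ ¬¬s) ∧ ¬(¬¬r ∧ s)) ∨ ¬s
≡ ((r ∨ ¬¬s) ∧ ¬(¬¬r ∧ s)) ∨ ¬s
≡ ((r ∨ s) ∧ ¬(¬¬r ∧ s)) ∨ ¬s
≡ ((r ∨ s) ∧ (¬¬¬r ∨ ¬s)) ∨ ¬s
≡ ((r ∨ s) ∧ (¬r ∨ ¬s)) ∨ ¬s
≡ (r ∧ ¬r) ∨ (r ∧ ¬s) ∨ (s ∧ ¬r) ∨ (s ∧ ¬s) ∨ ¬s
≡ (s ∧ ¬r) ∨ ¬s

(s ∧ ¬r) ∨ ¬s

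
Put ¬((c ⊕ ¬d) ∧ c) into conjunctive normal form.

¬((c ⊕ ¬d) ∧ c)
≡ ¬((c ∨ ¬d) ∧ ¬(c ∧ ¬d) ∧ c)   — expand ⊕
≡ ¬(c ∨ ¬d) ∨ ¬¬(c ∧ ¬d) ∨ ¬c   — De Morgan
≡ (¬c ∧ ¬¬d) ∨ ¬¬(c ∧ ¬d) ∨ ¬c   — De Morgan
≡ (¬c ∧ d) ∨ ¬¬(c ∧ ¬d) ∨ ¬c   — double negation
≡ (¬c ∧ d) ∨ (c ∧ ¬d) ∨ ¬c   — double negation
≡ (¬c ∨ c ∨ ¬c) ∧ (¬c ∨ ¬d ∨ ¬c) ∧ (d ∨ c ∨ ¬c) ∧ (d ∨ ¬d ∨ ¬c)   — distribute ∨ over ∧
≡ ¬c ∨ ¬d   — simplify

¬c ∨ ¬d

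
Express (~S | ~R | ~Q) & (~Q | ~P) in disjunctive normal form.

(~S | ~R | ~Q) & (~Q | ~P)
= (~S & ~Q) | (~S & ~P) | (~R & ~Q) | (~R & ~P) | (~Q & ~Q) | (~Q & ~P)   (distribute & over |)
= (~S & ~P) | (~R & ~P) | ~Q   (simplify)

(~S & ~P) | (~R & ~P) | ~Q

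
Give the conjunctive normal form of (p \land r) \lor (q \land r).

(p \land r) \lor (q \land r)
≡ (p \lor q) \land (p \lor r) \land (r \lor q) \land (r \lor r)
≡ (p \lor q) \land r

(p \lor q) \land r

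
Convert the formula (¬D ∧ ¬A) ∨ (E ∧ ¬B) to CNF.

(¬D ∨ E) ∧ (¬D ∨ ¬B) ∧ (¬A ∨ E) ∧ (¬A ∨ ¬B)

(¬D ∧ ¬A) ∨ (E ∧ ¬B)
≡ (¬D ∨ E) ∧ (¬D ∨ ¬B) ∧ (¬A ∨ E) ∧ (¬A ∨ ¬B)   (distribute ∨ over ∧)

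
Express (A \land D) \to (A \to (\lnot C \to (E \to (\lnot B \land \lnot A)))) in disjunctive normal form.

(A \land D) \to (A \to (\lnot C \to (E \to (\lnot B \land \lnot A))))
⇔ \lnot (A \land D) \lor (A \to (\lnot C \to (E \to (\lnot B \land \lnot A))))   [eliminate \to]
⇔ \lnot (A \land D) \lor \lnot A \lor (\lnot C \to (E \to (\lnot B \land \lnot A)))   [eliminate \to]
⇔ \lnot (A \land D) \lor \lnot A \lor \lnot \lnot C \lor (E \to (\lnot B \land \lnot A))   [eliminate \to]
⇔ \lnot (A \land D) \lor \lnot A \lor \lnot \lnot C \lor \lnot E \lor (\lnot B \land \lnot A)   [eliminate \to]
⇔ \lnot A \lor \lnot D \lor \lnot A \lor \lnot \lnot C \lor \lnot E \lor (\lnot B \land \lnot A)   [De Morgan]
⇔ \lnot A \lor \lnot D \lor \lnot A \lor C \lor \lnot E \lor (\lnot B \land \lnot A)   [double negation]
⇔ \lnot A \lor \lnot D \lor C \lor \lnot E   [simplify]

\lnot A \lor \lnot D \lor C \lor \lnot E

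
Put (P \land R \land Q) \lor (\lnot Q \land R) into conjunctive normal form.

(P \land R \land Q) \lor (\lnot Q \land R)
≡ (P \lor \lnot Q) \land (P \lor R) \land (R \lor \lnot Q) \land (R \lor R) \land (Q \lor \lnot Q) \land (Q \lor R)   — distribute \lor over \land
≡ (P \lor \lnot Q) \land R   — simplify

(P \lor \lnot Q) \land R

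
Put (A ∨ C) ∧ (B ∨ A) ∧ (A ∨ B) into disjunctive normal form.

A ∨ (C ∧ B)

(A ∨ C) ∧ (B ∨ A) ∧ (A ∨ B)
⇔ (A ∧ B ∧ A) ∨ (A ∧ B ∧ B) ∨ (A ∧ A ∧ A) ∨ (A ∧ A ∧ B) ∨ (C ∧ B ∧ A) ∨ (C ∧ B ∧ B) ∨ (C ∧ A ∧ A) ∨ (C ∧ A ∧ B)
⇔ A ∨ (C ∧ B)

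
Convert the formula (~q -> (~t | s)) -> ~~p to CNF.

(~q | p) & (t | p) & (~s | p)

(~q -> (~t | s)) -> ~~p
⇔ ~(~q -> (~t | s)) | ~~p
⇔ ~(~~q | ~t | s) | ~~p
⇔ (~~~q & ~~t & ~s) | ~~p
⇔ (~q & ~~t & ~s) | ~~p
⇔ (~q & t & ~s) | ~~p
⇔ (~q & t & ~s) | p
⇔ (~q | p) & (t | p) & (~s | p)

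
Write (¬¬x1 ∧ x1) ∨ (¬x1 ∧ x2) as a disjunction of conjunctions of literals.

x1 ∨ (¬x1 ∧ x2)

(¬¬x1 ∧ x1) ∨ (¬x1 ∧ x2)
≡ (x1 ∧ x1) ∨ (¬x1 ∧ x2)   [double negation]
≡ x1 ∨ (¬x1 ∧ x2)   [simplify]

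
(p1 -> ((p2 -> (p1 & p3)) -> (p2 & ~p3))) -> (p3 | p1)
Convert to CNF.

p1 | p3

(p1 -> ((p2 -> (p1 & p3)) -> (p2 & ~p3))) -> (p3 | p1)
≡ ~(p1 -> ((p2 -> (p1 & p3)) -> (p2 & ~p3))) | p3 | p1   [eliminate ->]
≡ ~(~p1 | ((p2 -> (p1 & p3)) -> (p2 & ~p3))) | p3 | p1   [eliminate ->]
≡ ~(~p1 | ~(p2 -> (p1 & p3)) | (p2 & ~p3)) | p3 | p1   [eliminate ->]
≡ ~(~p1 | ~(~p2 | (p1 & p3)) | (p2 & ~p3)) | p3 | p1   [eliminate ->]
≡ (~~p1 & ~~(~p2 | (p1 & p3)) & ~(p2 & ~p3)) | p3 | p1   [De Morgan]
≡ (p1 & ~~(~p2 | (p1 & p3)) & ~(p2 & ~p3)) | p3 | p1   [double negation]
≡ (p1 & (~p2 | (p1 & p3)) & ~(p2 & ~p3)) | p3 | p1   [double negation]
≡ (p1 & (~p2 | (p1 & p3)) & (~p2 | ~~p3)) | p3 | p1   [De Morgan]
≡ (p1 & (~p2 | (p1 & p3)) & (~p2 | p3)) | p3 | p1   [double negation]
≡ (p1 | p3 | p1) & (~p2 | p1 | p3 | p1) & (~p2 | p3 | p3 | p1) & (~p2 | p3 | p3 | p1)   [distribute | over &]
≡ p1 | p3   [simplify]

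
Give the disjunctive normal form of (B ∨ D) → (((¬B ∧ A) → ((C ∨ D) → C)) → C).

(B ∨ D) → (((¬B ∧ A) → ((C ∨ D) → C)) → C)
≡ ¬(B ∨ D) ∨ (((¬B ∧ A) → ((C ∨ D) → C)) → C)   — eliminate →
≡ ¬(B ∨ D) ∨ ¬((¬B ∧ A) → ((C ∨ D) → C)) ∨ C   — eliminate →
≡ ¬(B ∨ D) ∨ ¬(¬(¬B ∧ A) ∨ ((C ∨ D) → C)) ∨ C   — eliminate →
≡ ¬(B ∨ D) ∨ ¬(¬(¬B ∧ A) ∨ ¬(C ∨ D) ∨ C) ∨ C   — eliminate →
≡ (¬B ∧ ¬D) ∨ ¬(¬(¬B ∧ A) ∨ ¬(C ∨ D) ∨ C) ∨ C   — De Morgan
≡ (¬B ∧ ¬D) ∨ (¬¬(¬B ∧ A) ∧ ¬¬(C ∨ D) ∧ ¬C) ∨ C   — De Morgan
≡ (¬B ∧ ¬D) ∨ (¬B ∧ A ∧ ¬¬(C ∨ D) ∧ ¬C) ∨ C   — double negation
≡ (¬B ∧ ¬D) ∨ (¬B ∧ A ∧ (C ∨ D) ∧ ¬C) ∨ C   — double negation
≡ (¬B ∧ ¬D) ∨ (¬B ∧ A ∧ C ∧ ¬C) ∨ (¬B ∧ A ∧ D ∧ ¬C) ∨ C   — distribute ∧ over ∨
≡ (¬B ∧ ¬D) ∨ (¬B ∧ A ∧ D ∧ ¬C) ∨ C   — simplify

(¬B ∧ ¬D) ∨ (¬B ∧ A ∧ D ∧ ¬C) ∨ C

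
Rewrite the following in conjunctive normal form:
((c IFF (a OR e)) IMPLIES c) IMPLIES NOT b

(NOT a OR c OR NOT b) AND (NOT e OR c OR NOT b) AND (NOT c OR NOT b)

((c IFF (a OR e)) IMPLIES c) IMPLIES NOT b
≡ NOT ((c IFF (a OR e)) IMPLIES c) OR NOT b   [eliminate IMPLIES]
≡ NOT (NOT (c IFF (a OR e)) OR c) OR NOT b   [eliminate IMPLIES]
≡ NOT (NOT ((c IMPLIES (a OR e)) AND ((a OR e) IMPLIES c)) OR c) OR NOT b   [eliminate IFF]
≡ NOT (NOT ((NOT c OR a OR e) AND ((a OR e) IMPLIES c)) OR c) OR NOT b   [eliminate IMPLIES]
≡ NOT (NOT ((NOT c OR a OR e) AND (NOT (a OR e) OR c)) OR c) OR NOT b   [eliminate IMPLIES]
≡ (NOT NOT ((NOT c OR a OR e) AND (NOT (a OR e) OR c)) AND NOT c) OR NOT b   [De Morgan]
≡ ((NOT c OR a OR e) AND (NOT (a OR e) OR c) AND NOT c) OR NOT b   [double negation]
≡ ((NOT c OR a OR e) AND ((NOT a AND NOT e) OR c) AND NOT c) OR NOT b   [De Morgan]
≡ (NOT c OR a OR e OR NOT b) AND (NOT a OR c OR NOT b) AND (NOT e OR c OR NOT b) AND (NOT c OR NOT b)   [distribute OR over AND]
≡ (NOT a OR c OR NOT b) AND (NOT e OR c OR NOT b) AND (NOT c OR NOT b)   [simplify]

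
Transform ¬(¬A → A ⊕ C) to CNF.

¬A ∧ (¬C ∨ A)

¬(¬A → A ⊕ C)
≡ ¬(¬¬A ∨ (A ⊕ C))   (eliminate →)
≡ ¬(¬¬A ∨ (A ∨ C) ∧ ¬(A ∧ C))   (expand ⊕)
≡ ¬¬¬A ∧ ¬((A ∨ C) ∧ ¬(A ∧ C))   (De Morgan)
≡ ¬A ∧ ¬((A ∨ C) ∧ ¬(A ∧ C))   (double negation)
≡ ¬A ∧ (¬(A ∨ C) ∨ ¬¬(A ∧ C))   (De Morgan)
≡ ¬A ∧ (¬A ∧ ¬C ∨ ¬¬(A ∧ C))   (De Morgan)
≡ ¬A ∧ (¬A ∧ ¬C ∨ A ∧ C)   (double negation)
≡ ¬A ∧ (¬A ∨ A) ∧ (¬A ∨ C) ∧ (¬C ∨ A) ∧ (¬C ∨ C)   (distribute ∨ over ∧)
≡ ¬A ∧ (¬C ∨ A)   (simplify)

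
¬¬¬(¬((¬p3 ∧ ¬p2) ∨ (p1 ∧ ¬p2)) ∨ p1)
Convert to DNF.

¬¬¬(¬((¬p3 ∧ ¬p2) ∨ (p1 ∧ ¬p2)) ∨ p1)
≡ ¬(¬((¬p3 ∧ ¬p2) ∨ (p1 ∧ ¬p2)) ∨ p1)
≡ ¬¬((¬p3 ∧ ¬p2) ∨ (p1 ∧ ¬p2)) ∧ ¬p1
≡ ((¬p3 ∧ ¬p2) ∨ (p1 ∧ ¬p2)) ∧ ¬p1
≡ (¬p3 ∧ ¬p2 ∧ ¬p1) ∨ (p1 ∧ ¬p2 ∧ ¬p1)
≡ ¬p3 ∧ ¬p2 ∧ ¬p1

¬p3 ∧ ¬p2 ∧ ¬p1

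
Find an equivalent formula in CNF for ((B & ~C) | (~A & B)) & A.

B & (~C | ~A) & A

((B & ~C) | (~A & B)) & A
= (B | ~A) & (B | B) & (~C | ~A) & (~C | B) & A   [distribute | over &]
= B & (~C | ~A) & A   [simplify]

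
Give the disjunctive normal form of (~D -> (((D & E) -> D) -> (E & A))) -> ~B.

(~D & ~E) | (~D & ~A) | ~B

(~D -> (((D & E) -> D) -> (E & A))) -> ~B
≡ ~(~D -> (((D & E) -> D) -> (E & A))) | ~B   — eliminate ->
≡ ~(~~D | (((D & E) -> D) -> (E & A))) | ~B   — eliminate ->
≡ ~(~~D | ~((D & E) -> D) | (E & A)) | ~B   — eliminate ->
≡ ~(~~D | ~(~(D & E) | D) | (E & A)) | ~B   — eliminate ->
≡ (~~~D & ~~(~(D & E) | D) & ~(E & A)) | ~B   — De Morgan
≡ (~D & ~~(~(D & E) | D) & ~(E & A)) | ~B   — double negation
≡ (~D & (~(D & E) | D) & ~(E & A)) | ~B   — double negation
≡ (~D & (~D | ~E | D) & ~(E & A)) | ~B   — De Morgan
≡ (~D & (~D | ~E | D) & (~E | ~A)) | ~B   — De Morgan
≡ (~D & ~D & ~E) | (~D & ~D & ~A) | (~D & ~E & ~E) | (~D & ~E & ~A) | (~D & D & ~E) | (~D & D & ~A) | ~B   — distribute & over |
≡ (~D & ~E) | (~D & ~A) | ~B   — simplify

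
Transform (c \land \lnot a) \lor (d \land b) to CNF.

(c \lor d) \land (c \lor b) \land (\lnot a \lor d) \land (\lnot a \lor b)

(c \land \lnot a) \lor (d \land b)
≡ (c \lor d) \land (c \lor b) \land (\lnot a \lor d) \land (\lnot a \lor b)   — distribute \lor over \land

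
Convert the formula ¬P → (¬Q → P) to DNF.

P ∨ Q

¬P → (¬Q → P)
⇔ ¬¬P ∨ (¬Q → P)
⇔ ¬¬P ∨ ¬¬Q ∨ P
⇔ P ∨ ¬¬Q ∨ P
⇔ P ∨ Q ∨ P
⇔ P ∨ Q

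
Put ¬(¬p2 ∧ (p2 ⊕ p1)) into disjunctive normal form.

p2 ∨ (¬p2 ∧ ¬p1)

¬(¬p2 ∧ (p2 ⊕ p1))
⇔ ¬(¬p2 ∧ ((p2 ∧ ¬p1) ∨ (¬p2 ∧ p1)))   [expand ⊕]
⇔ ¬¬p2 ∨ ¬((p2 ∧ ¬p1) ∨ (¬p2 ∧ p1))   [De Morgan]
⇔ p2 ∨ ¬((p2 ∧ ¬p1) ∨ (¬p2 ∧ p1))   [double negation]
⇔ p2 ∨ (¬(p2 ∧ ¬p1) ∧ ¬(¬p2 ∧ p1))   [De Morgan]
⇔ p2 ∨ ((¬p2 ∨ ¬¬p1) ∧ ¬(¬p2 ∧ p1))   [De Morgan]
⇔ p2 ∨ ((¬p2 ∨ p1) ∧ ¬(¬p2 ∧ p1))   [double negation]
⇔ p2 ∨ ((¬p2 ∨ p1) ∧ (¬¬p2 ∨ ¬p1))   [De Morgan]
⇔ p2 ∨ ((¬p2 ∨ p1) ∧ (p2 ∨ ¬p1))   [double negation]
⇔ p2 ∨ (¬p2 ∧ p2) ∨ (¬p2 ∧ ¬p1) ∨ (p1 ∧ p2) ∨ (p1 ∧ ¬p1)   [distribute ∧ over ∨]
⇔ p2 ∨ (¬p2 ∧ ¬p1)   [simplify]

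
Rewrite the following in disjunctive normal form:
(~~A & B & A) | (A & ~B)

(A & B) | (A & ~B)

(~~A & B & A) | (A & ~B)
⇔ (A & B & A) | (A & ~B)   — double negation
⇔ (A & B) | (A & ~B)   — simplify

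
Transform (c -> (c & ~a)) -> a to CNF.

(c -> (c & ~a)) -> a
≡ ~(c -> (c & ~a)) | a   — eliminate ->
≡ ~(~c | (c & ~a)) | a   — eliminate ->
≡ (~~c & ~(c & ~a)) | a   — De Morgan
≡ (c & ~(c & ~a)) | a   — double negation
≡ (c & (~c | ~~a)) | a   — De Morgan
≡ (c & (~c | a)) | a   — double negation
≡ (c | a) & (~c | a | a)   — distribute | over &
≡ (c | a) & (~c | a)   — simplify

(c | a) & (~c | a)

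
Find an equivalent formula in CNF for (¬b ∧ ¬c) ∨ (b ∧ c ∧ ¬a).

(¬b ∨ c) ∧ (¬b ∨ ¬a) ∧ (¬c ∨ b) ∧ (¬c ∨ ¬a)

(¬b ∧ ¬c) ∨ (b ∧ c ∧ ¬a)
≡ (¬b ∨ b) ∧ (¬b ∨ c) ∧ (¬b ∨ ¬a) ∧ (¬c ∨ b) ∧ (¬c ∨ c) ∧ (¬c ∨ ¬a)   [distribute ∨ over ∧]
≡ (¬b ∨ c) ∧ (¬b ∨ ¬a) ∧ (¬c ∨ b) ∧ (¬c ∨ ¬a)   [simplify]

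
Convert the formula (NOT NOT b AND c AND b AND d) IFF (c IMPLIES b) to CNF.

(NOT NOT b AND c AND b AND d) IFF (c IMPLIES b)
≡ ((NOT NOT b AND c AND b AND d) IMPLIES (c IMPLIES b)) AND ((c IMPLIES b) IMPLIES (NOT NOT b AND c AND b AND d))   [eliminate IFF]
≡ (NOT (NOT NOT b AND c AND b AND d) OR (c IMPLIES b)) AND ((c IMPLIES b) IMPLIES (NOT NOT b AND c AND b AND d))   [eliminate IMPLIES]
≡ (NOT (NOT NOT b AND c AND b AND d) OR NOT c OR b) AND ((c IMPLIES b) IMPLIES (NOT NOT b AND c AND b AND d))   [eliminate IMPLIES]
≡ (NOT (NOT NOT b AND c AND b AND d) OR NOT c OR b) AND (NOT (c IMPLIES b) OR (NOT NOT b AND c AND b AND d))   [eliminate IMPLIES]
≡ (NOT (NOT NOT b AND c AND b AND d) OR NOT c OR b) AND (NOT (NOT c OR b) OR (NOT NOT b AND c AND b AND d))   [eliminate IMPLIES]
≡ (NOT NOT NOT b OR NOT c OR NOT b OR NOT d OR NOT c OR b) AND (NOT (NOT c OR b) OR (NOT NOT b AND c AND b AND d))   [De Morgan]
≡ (NOT b OR NOT c OR NOT b OR NOT d OR NOT c OR b) AND (NOT (NOT c OR b) OR (NOT NOT b AND c AND b AND d))   [double negation]
≡ (NOT b OR NOT c OR NOT b OR NOT d OR NOT c OR b) AND ((NOT NOT c AND NOT b) OR (NOT NOT b AND c AND b AND d))   [De Morgan]
≡ (NOT b OR NOT c OR NOT b OR NOT d OR NOT c OR b) AND ((c AND NOT b) OR (NOT NOT b AND c AND b AND d))   [double negation]
≡ (NOT b OR NOT c OR NOT b OR NOT d OR NOT c OR b) AND ((c AND NOT b) OR (b AND c AND b AND d))   [double negation]
≡ (NOT b OR NOT c OR NOT b OR NOT d OR NOT c OR b) AND (c OR b) AND (c OR c) AND (c OR b) AND (c OR d) AND (NOT b OR b) AND (NOT b OR c) AND (NOT b OR b) AND (NOT b OR d)   [distribute OR over AND]
≡ c AND (NOT b OR d)   [simplify]

c AND (NOT b OR d)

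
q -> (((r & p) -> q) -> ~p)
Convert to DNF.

~q | ~p

q -> (((r & p) -> q) -> ~p)
≡ ~q | (((r & p) -> q) -> ~p)   [eliminate ->]
≡ ~q | ~((r & p) -> q) | ~p   [eliminate ->]
≡ ~q | ~(~(r & p) | q) | ~p   [eliminate ->]
≡ ~q | (~~(r & p) & ~q) | ~p   [De Morgan]
≡ ~q | (r & p & ~q) | ~p   [double negation]
≡ ~q | ~p   [simplify]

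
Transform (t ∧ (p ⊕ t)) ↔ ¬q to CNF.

(¬t ∨ p ∨ ¬q) ∧ (q ∨ t) ∧ (q ∨ ¬p ∨ ¬t)

(t ∧ (p ⊕ t)) ↔ ¬q
= ((t ∧ (p ⊕ t)) → ¬q) ∧ (¬q → (t ∧ (p ⊕ t)))
= (¬(t ∧ (p ⊕ t)) ∨ ¬q) ∧ (¬q → (t ∧ (p ⊕ t)))
= (¬(t ∧ (p ∨ t) ∧ ¬(p ∧ t)) ∨ ¬q) ∧ (¬q → (t ∧ (p ⊕ t)))
= (¬(t ∧ (p ∨ t) ∧ ¬(p ∧ t)) ∨ ¬q) ∧ (¬¬q ∨ (t ∧ (p ⊕ t)))
= (¬(t ∧ (p ∨ t) ∧ ¬(p ∧ t)) ∨ ¬q) ∧ (¬¬q ∨ (t ∧ (p ∨ t) ∧ ¬(p ∧ t)))
= (¬t ∨ ¬(p ∨ t) ∨ ¬¬(p ∧ t) ∨ ¬q) ∧ (¬¬q ∨ (t ∧ (p ∨ t) ∧ ¬(p ∧ t)))
= (¬t ∨ (¬p ∧ ¬t) ∨ ¬¬(p ∧ t) ∨ ¬q) ∧ (¬¬q ∨ (t ∧ (p ∨ t) ∧ ¬(p ∧ t)))
= (¬t ∨ (¬p ∧ ¬t) ∨ (p ∧ t) ∨ ¬q) ∧ (¬¬q ∨ (t ∧ (p ∨ t) ∧ ¬(p ∧ t)))
= (¬t ∨ (¬p ∧ ¬t) ∨ (p ∧ t) ∨ ¬q) ∧ (q ∨ (t ∧ (p ∨ t) ∧ ¬(p ∧ t)))
= (¬t ∨ (¬p ∧ ¬t) ∨ (p ∧ t) ∨ ¬q) ∧ (q ∨ (t ∧ (p ∨ t) ∧ (¬p ∨ ¬t)))
= (¬t ∨ ¬p ∨ p ∨ ¬q) ∧ (¬t ∨ ¬p ∨ t ∨ ¬q) ∧ (¬t ∨ ¬t ∨ p ∨ ¬q) ∧ (¬t ∨ ¬t ∨ t ∨ ¬q) ∧ (q ∨ t) ∧ (q ∨ p ∨ t) ∧ (q ∨ ¬p ∨ ¬t)
= (¬t ∨ p ∨ ¬q) ∧ (q ∨ t) ∧ (q ∨ ¬p ∨ ¬t)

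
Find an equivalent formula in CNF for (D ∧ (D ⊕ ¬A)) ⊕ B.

(D ∧ (D ⊕ ¬A)) ⊕ B
⇔ ((D ∧ (D ⊕ ¬A)) ∨ B) ∧ ¬(D ∧ (D ⊕ ¬A) ∧ B)
⇔ ((D ∧ (D ∨ ¬A) ∧ ¬(D ∧ ¬A)) ∨ B) ∧ ¬(D ∧ (D ⊕ ¬A) ∧ B)
⇔ ((D ∧ (D ∨ ¬A) ∧ ¬(D ∧ ¬A)) ∨ B) ∧ ¬(D ∧ (D ∨ ¬A) ∧ ¬(D ∧ ¬A) ∧ B)
⇔ ((D ∧ (D ∨ ¬A) ∧ (¬D ∨ ¬¬A)) ∨ B) ∧ ¬(D ∧ (D ∨ ¬A) ∧ ¬(D ∧ ¬A) ∧ B)
⇔ ((D ∧ (D ∨ ¬A) ∧ (¬D ∨ A)) ∨ B) ∧ ¬(D ∧ (D ∨ ¬A) ∧ ¬(D ∧ ¬A) ∧ B)
⇔ ((D ∧ (D ∨ ¬A) ∧ (¬D ∨ A)) ∨ B) ∧ (¬D ∨ ¬(D ∨ ¬A) ∨ ¬¬(D ∧ ¬A) ∨ ¬B)
⇔ ((D ∧ (D ∨ ¬A) ∧ (¬D ∨ A)) ∨ B) ∧ (¬D ∨ (¬D ∧ ¬¬A) ∨ ¬¬(D ∧ ¬A) ∨ ¬B)
⇔ ((D ∧ (D ∨ ¬A) ∧ (¬D ∨ A)) ∨ B) ∧ (¬D ∨ (¬D ∧ A) ∨ ¬¬(D ∧ ¬A) ∨ ¬B)
⇔ ((D ∧ (D ∨ ¬A) ∧ (¬D ∨ A)) ∨ B) ∧ (¬D ∨ (¬D ∧ A) ∨ (D ∧ ¬A) ∨ ¬B)
⇔ (D ∨ B) ∧ (D ∨ ¬A ∨ B) ∧ (¬D ∨ A ∨ B) ∧ (¬D ∨ ¬D ∨ D ∨ ¬B) ∧ (¬D ∨ ¬D ∨ ¬A ∨ ¬B) ∧ (¬D ∨ A ∨ D ∨ ¬B) ∧ (¬D ∨ A ∨ ¬A ∨ ¬B)
⇔ (D ∨ B) ∧ (¬D ∨ A ∨ B) ∧ (¬D ∨ ¬A ∨ ¬B)

(D ∨ B) ∧ (¬D ∨ A ∨ B) ∧ (¬D ∨ ¬A ∨ ¬B)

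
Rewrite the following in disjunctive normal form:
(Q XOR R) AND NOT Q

NOT Q AND R

(Q XOR R) AND NOT Q
= ((Q AND NOT R) OR (NOT Q AND R)) AND NOT Q   — expand XOR
= (Q AND NOT R AND NOT Q) OR (NOT Q AND R AND NOT Q)   — distribute AND over OR
= NOT Q AND R   — simplify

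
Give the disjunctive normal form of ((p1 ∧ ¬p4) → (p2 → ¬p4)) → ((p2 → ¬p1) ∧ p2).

¬p1 ∧ p2

((p1 ∧ ¬p4) → (p2 → ¬p4)) → ((p2 → ¬p1) ∧ p2)
= ¬((p1 ∧ ¬p4) → (p2 → ¬p4)) ∨ ((p2 → ¬p1) ∧ p2)   [eliminate →]
= ¬(¬(p1 ∧ ¬p4) ∨ (p2 → ¬p4)) ∨ ((p2 → ¬p1) ∧ p2)   [eliminate →]
= ¬(¬(p1 ∧ ¬p4) ∨ ¬p2 ∨ ¬p4) ∨ ((p2 → ¬p1) ∧ p2)   [eliminate →]
= ¬(¬(p1 ∧ ¬p4) ∨ ¬p2 ∨ ¬p4) ∨ ((¬p2 ∨ ¬p1) ∧ p2)   [eliminate →]
= (¬¬(p1 ∧ ¬p4) ∧ ¬¬p2 ∧ ¬¬p4) ∨ ((¬p2 ∨ ¬p1) ∧ p2)   [De Morgan]
= (p1 ∧ ¬p4 ∧ ¬¬p2 ∧ ¬¬p4) ∨ ((¬p2 ∨ ¬p1) ∧ p2)   [double negation]
= (p1 ∧ ¬p4 ∧ p2 ∧ ¬¬p4) ∨ ((¬p2 ∨ ¬p1) ∧ p2)   [double negation]
= (p1 ∧ ¬p4 ∧ p2 ∧ p4) ∨ ((¬p2 ∨ ¬p1) ∧ p2)   [double negation]
= (p1 ∧ ¬p4 ∧ p2 ∧ p4) ∨ (¬p2 ∧ p2) ∨ (¬p1 ∧ p2)   [distribute ∧ over ∨]
= ¬p1 ∧ p2   [simplify]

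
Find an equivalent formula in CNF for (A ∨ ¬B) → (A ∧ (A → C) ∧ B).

(A ∨ ¬B) → (A ∧ (A → C) ∧ B)
= ¬(A ∨ ¬B) ∨ (A ∧ (A → C) ∧ B)   — eliminate →
= ¬(A ∨ ¬B) ∨ (A ∧ (¬A ∨ C) ∧ B)   — eliminate →
= (¬A ∧ ¬¬B) ∨ (A ∧ (¬A ∨ C) ∧ B)   — De Morgan
= (¬A ∧ B) ∨ (A ∧ (¬A ∨ C) ∧ B)   — double negation
= (¬A ∨ A) ∧ (¬A ∨ ¬A ∨ C) ∧ (¬A ∨ B) ∧ (B ∨ A) ∧ (B ∨ ¬A ∨ C) ∧ (B ∨ B)   — distribute ∨ over ∧
= (¬A ∨ C) ∧ B   — simplify

(¬A ∨ C) ∧ B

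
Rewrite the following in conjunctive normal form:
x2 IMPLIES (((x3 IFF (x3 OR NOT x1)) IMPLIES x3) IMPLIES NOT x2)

(NOT x2 OR x1 OR x3) AND (NOT x2 OR NOT x3)

x2 IMPLIES (((x3 IFF (x3 OR NOT x1)) IMPLIES x3) IMPLIES NOT x2)
= NOT x2 OR (((x3 IFF (x3 OR NOT x1)) IMPLIES x3) IMPLIES NOT x2)   (eliminate IMPLIES)
= NOT x2 OR NOT ((x3 IFF (x3 OR NOT x1)) IMPLIES x3) OR NOT x2   (eliminate IMPLIES)
= NOT x2 OR NOT (NOT (x3 IFF (x3 OR NOT x1)) OR x3) OR NOT x2   (eliminate IMPLIES)
= NOT x2 OR NOT (NOT ((x3 IMPLIES (x3 OR NOT x1)) AND ((x3 OR NOT x1) IMPLIES x3)) OR x3) OR NOT x2   (eliminate IFF)
= NOT x2 OR NOT (NOT ((NOT x3 OR x3 OR NOT x1) AND ((x3 OR NOT x1) IMPLIES x3)) OR x3) OR NOT x2   (eliminate IMPLIES)
= NOT x2 OR NOT (NOT ((NOT x3 OR x3 OR NOT x1) AND (NOT (x3 OR NOT x1) OR x3)) OR x3) OR NOT x2   (eliminate IMPLIES)
= NOT x2 OR (NOT NOT ((NOT x3 OR x3 OR NOT x1) AND (NOT (x3 OR NOT x1) OR x3)) AND NOT x3) OR NOT x2   (De Morgan)
= NOT x2 OR ((NOT x3 OR x3 OR NOT x1) AND (NOT (x3 OR NOT x1) OR x3) AND NOT x3) OR NOT x2   (double negation)
= NOT x2 OR ((NOT x3 OR x3 OR NOT x1) AND ((NOT x3 AND NOT NOT x1) OR x3) AND NOT x3) OR NOT x2   (De Morgan)
= NOT x2 OR ((NOT x3 OR x3 OR NOT x1) AND ((NOT x3 AND x1) OR x3) AND NOT x3) OR NOT x2   (double negation)
= (NOT x2 OR NOT x3 OR x3 OR NOT x1 OR NOT x2) AND (NOT x2 OR NOT x3 OR x3 OR NOT x2) AND (NOT x2 OR x1 OR x3 OR NOT x2) AND (NOT x2 OR NOT x3 OR NOT x2)   (distribute OR over AND)
= (NOT x2 OR x1 OR x3) AND (NOT x2 OR NOT x3)   (simplify)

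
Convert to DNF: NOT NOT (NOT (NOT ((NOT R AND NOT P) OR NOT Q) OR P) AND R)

NOT Q AND NOT P AND R

NOT NOT (NOT (NOT ((NOT R AND NOT P) OR NOT Q) OR P) AND R)
≡ NOT (NOT ((NOT R AND NOT P) OR NOT Q) OR P) AND R   [double negation]
≡ NOT NOT ((NOT R AND NOT P) OR NOT Q) AND NOT P AND R   [De Morgan]
≡ ((NOT R AND NOT P) OR NOT Q) AND NOT P AND R   [double negation]
≡ (NOT R AND NOT P AND NOT P AND R) OR (NOT Q AND NOT P AND R)   [distribute AND over OR]
≡ NOT Q AND NOT P AND R   [simplify]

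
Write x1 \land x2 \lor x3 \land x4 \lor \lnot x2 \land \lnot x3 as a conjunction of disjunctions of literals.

x1 \land x2 \lor x3 \land x4 \lor \lnot x2 \land \lnot x3
= (x1 \lor x3 \lor \lnot x2) \land (x1 \lor x3 \lor \lnot x3) \land (x1 \lor x4 \lor \lnot x2) \land (x1 \lor x4 \lor \lnot x3) \land (x2 \lor x3 \lor \lnot x2) \land (x2 \lor x3 \lor \lnot x3) \land (x2 \lor x4 \lor \lnot x2) \land (x2 \lor x4 \lor \lnot x3)
= (x1 \lor x3 \lor \lnot x2) \land (x1 \lor x4 \lor \lnot x2) \land (x1 \lor x4 \lor \lnot x3) \land (x2 \lor x4 \lor \lnot x3)

(x1 \lor x3 \lor \lnot x2) \land (x1 \lor x4 \lor \lnot x2) \land (x1 \lor x4 \lor \lnot x3) \land (x2 \lor x4 \lor \lnot x3)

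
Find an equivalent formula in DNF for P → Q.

¬P ∨ Q

P → Q
≡ ¬P ∨ Q   [eliminate →]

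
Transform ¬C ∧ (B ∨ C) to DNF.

¬C ∧ (B ∨ C)
≡ (¬C ∧ B) ∨ (¬C ∧ C)   — distribute ∧ over ∨
≡ ¬C ∧ B   — simplify

¬C ∧ B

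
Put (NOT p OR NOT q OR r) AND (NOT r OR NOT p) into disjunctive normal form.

(NOT p OR NOT q OR r) AND (NOT r OR NOT p)
⇔ (NOT p AND NOT r) OR (NOT p AND NOT p) OR (NOT q AND NOT r) OR (NOT q AND NOT p) OR (r AND NOT r) OR (r AND NOT p)
⇔ NOT p OR (NOT q AND NOT r)

NOT p OR (NOT q AND NOT r)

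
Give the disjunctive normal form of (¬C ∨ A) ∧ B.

(¬C ∧ B) ∨ (A ∧ B)

(¬C ∨ A) ∧ B
= (¬C ∧ B) ∨ (A ∧ B)   [distribute ∧ over ∨]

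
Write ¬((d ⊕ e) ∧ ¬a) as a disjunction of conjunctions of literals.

¬((d ⊕ e) ∧ ¬a)
≡ ¬(((d ∧ ¬e) ∨ (¬d ∧ e)) ∧ ¬a)
≡ ¬((d ∧ ¬e) ∨ (¬d ∧ e)) ∨ ¬¬a
≡ (¬(d ∧ ¬e) ∧ ¬(¬d ∧ e)) ∨ ¬¬a
≡ ((¬d ∨ ¬¬e) ∧ ¬(¬d ∧ e)) ∨ ¬¬a
≡ ((¬d ∨ e) ∧ ¬(¬d ∧ e)) ∨ ¬¬a
≡ ((¬d ∨ e) ∧ (¬¬d ∨ ¬e)) ∨ ¬¬a
≡ ((¬d ∨ e) ∧ (d ∨ ¬e)) ∨ ¬¬a
≡ ((¬d ∨ e) ∧ (d ∨ ¬e)) ∨ a
≡ (¬d ∧ d) ∨ (¬d ∧ ¬e) ∨ (e ∧ d) ∨ (e ∧ ¬e) ∨ a
≡ (¬d ∧ ¬e) ∨ (e ∧ d) ∨ a

(¬d ∧ ¬e) ∨ (e ∧ d) ∨ a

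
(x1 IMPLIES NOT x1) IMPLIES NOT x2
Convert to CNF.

x1 OR NOT x2

(x1 IMPLIES NOT x1) IMPLIES NOT x2
≡ NOT (x1 IMPLIES NOT x1) OR NOT x2   [eliminate IMPLIES]
≡ NOT (NOT x1 OR NOT x1) OR NOT x2   [eliminate IMPLIES]
≡ (NOT NOT x1 AND NOT NOT x1) OR NOT x2   [De Morgan]
≡ (x1 AND NOT NOT x1) OR NOT x2   [double negation]
≡ (x1 AND x1) OR NOT x2   [double negation]
≡ (x1 OR NOT x2) AND (x1 OR NOT x2)   [distribute OR over AND]
≡ x1 OR NOT x2   [simplify]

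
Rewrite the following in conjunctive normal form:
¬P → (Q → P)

¬P → (Q → P)
⇔ ¬¬P ∨ (Q → P)   [eliminate →]
⇔ ¬¬P ∨ ¬Q ∨ P   [eliminate →]
⇔ P ∨ ¬Q ∨ P   [double negation]
⇔ P ∨ ¬Q   [simplify]

P ∨ ¬Q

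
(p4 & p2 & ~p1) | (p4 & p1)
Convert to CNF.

(p4 & p2 & ~p1) | (p4 & p1)
≡ (p4 | p4) & (p4 | p1) & (p2 | p4) & (p2 | p1) & (~p1 | p4) & (~p1 | p1)   [distribute | over &]
≡ p4 & (p2 | p1)   [simplify]

p4 & (p2 | p1)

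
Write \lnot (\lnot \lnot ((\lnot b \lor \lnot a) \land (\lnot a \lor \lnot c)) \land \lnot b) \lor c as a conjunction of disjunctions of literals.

\lnot (\lnot \lnot ((\lnot b \lor \lnot a) \land (\lnot a \lor \lnot c)) \land \lnot b) \lor c
= \lnot \lnot \lnot ((\lnot b \lor \lnot a) \land (\lnot a \lor \lnot c)) \lor \lnot \lnot b \lor c   — De Morgan
= \lnot ((\lnot b \lor \lnot a) \land (\lnot a \lor \lnot c)) \lor \lnot \lnot b \lor c   — double negation
= \lnot (\lnot b \lor \lnot a) \lor \lnot (\lnot a \lor \lnot c) \lor \lnot \lnot b \lor c   — De Morgan
= (\lnot \lnot b \land \lnot \lnot a) \lor \lnot (\lnot a \lor \lnot c) \lor \lnot \lnot b \lor c   — De Morgan
= (b \land \lnot \lnot a) \lor \lnot (\lnot a \lor \lnot c) \lor \lnot \lnot b \lor c   — double negation
= (b \land a) \lor \lnot (\lnot a \lor \lnot c) \lor \lnot \lnot b \lor c   — double negation
= (b \land a) \lor (\lnot \lnot a \land \lnot \lnot c) \lor \lnot \lnot b \lor c   — De Morgan
= (b \land a) \lor (a \land \lnot \lnot c) \lor \lnot \lnot b \lor c   — double negation
= (b \land a) \lor (a \land c) \lor \lnot \lnot b \lor c   — double negation
= (b \land a) \lor (a \land c) \lor b \lor c   — double negation
= (b \lor a \lor b \lor c) \land (b \lor c \lor b \lor c) \land (a \lor a \lor b \lor c) \land (a \lor c \lor b \lor c)   — distribute \lor over \land
= b \lor c   — simplify

b \lor c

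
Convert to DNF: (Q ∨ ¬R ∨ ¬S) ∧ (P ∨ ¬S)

(Q ∨ ¬R ∨ ¬S) ∧ (P ∨ ¬S)
= (Q ∧ P) ∨ (Q ∧ ¬S) ∨ (¬R ∧ P) ∨ (¬R ∧ ¬S) ∨ (¬S ∧ P) ∨ (¬S ∧ ¬S)   — distribute ∧ over ∨
= (Q ∧ P) ∨ (¬R ∧ P) ∨ ¬S   — simplify

(Q ∧ P) ∨ (¬R ∧ P) ∨ ¬S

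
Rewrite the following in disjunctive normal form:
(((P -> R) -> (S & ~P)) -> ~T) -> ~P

(((P -> R) -> (S & ~P)) -> ~T) -> ~P
≡ ~(((P -> R) -> (S & ~P)) -> ~T) | ~P   [eliminate ->]
≡ ~(~((P -> R) -> (S & ~P)) | ~T) | ~P   [eliminate ->]
≡ ~(~(~(P -> R) | (S & ~P)) | ~T) | ~P   [eliminate ->]
≡ ~(~(~(~P | R) | (S & ~P)) | ~T) | ~P   [eliminate ->]
≡ (~~(~(~P | R) | (S & ~P)) & ~~T) | ~P   [De Morgan]
≡ ((~(~P | R) | (S & ~P)) & ~~T) | ~P   [double negation]
≡ (((~~P & ~R) | (S & ~P)) & ~~T) | ~P   [De Morgan]
≡ (((P & ~R) | (S & ~P)) & ~~T) | ~P   [double negation]
≡ (((P & ~R) | (S & ~P)) & T) | ~P   [double negation]
≡ (P & ~R & T) | (S & ~P & T) | ~P   [distribute & over |]
≡ (P & ~R & T) | ~P   [simplify]

(P & ~R & T) | ~P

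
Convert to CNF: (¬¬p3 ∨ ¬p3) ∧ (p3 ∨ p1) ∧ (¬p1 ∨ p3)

(¬¬p3 ∨ ¬p3) ∧ (p3 ∨ p1) ∧ (¬p1 ∨ p3)
≡ (p3 ∨ ¬p3) ∧ (p3 ∨ p1) ∧ (¬p1 ∨ p3)   [double negation]
≡ (p3 ∨ p1) ∧ (¬p1 ∨ p3)   [simplify]

(p3 ∨ p1) ∧ (¬p1 ∨ p3)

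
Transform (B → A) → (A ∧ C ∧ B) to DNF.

(B → A) → (A ∧ C ∧ B)
⇔ ¬(B → A) ∨ (A ∧ C ∧ B)   [eliminate →]
⇔ ¬(¬B ∨ A) ∨ (A ∧ C ∧ B)   [eliminate →]
⇔ (¬¬B ∧ ¬A) ∨ (A ∧ C ∧ B)   [De Morgan]
⇔ (B ∧ ¬A) ∨ (A ∧ C ∧ B)   [double negation]

(B ∧ ¬A) ∨ (A ∧ C ∧ B)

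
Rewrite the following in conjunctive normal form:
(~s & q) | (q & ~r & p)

(~s & q) | (q & ~r & p)
≡ (~s | q) & (~s | ~r) & (~s | p) & (q | q) & (q | ~r) & (q | p)   — distribute | over &
≡ (~s | ~r) & (~s | p) & q   — simplify

(~s | ~r) & (~s | p) & q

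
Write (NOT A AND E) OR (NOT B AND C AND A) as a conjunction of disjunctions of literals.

(NOT A AND E) OR (NOT B AND C AND A)
= (NOT A OR NOT B) AND (NOT A OR C) AND (NOT A OR A) AND (E OR NOT B) AND (E OR C) AND (E OR A)   [distribute OR over AND]
= (NOT A OR NOT B) AND (NOT A OR C) AND (E OR NOT B) AND (E OR C) AND (E OR A)   [simplify]

(NOT A OR NOT B) AND (NOT A OR C) AND (E OR NOT B) AND (E OR C) AND (E OR A)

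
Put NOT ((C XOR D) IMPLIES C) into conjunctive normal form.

NOT ((C XOR D) IMPLIES C)
≡ NOT (NOT (C XOR D) OR C)   [eliminate IMPLIES]
≡ NOT (NOT ((C OR D) AND NOT (C AND D)) OR C)   [expand XOR]
≡ NOT NOT ((C OR D) AND NOT (C AND D)) AND NOT C   [De Morgan]
≡ (C OR D) AND NOT (C AND D) AND NOT C   [double negation]
≡ (C OR D) AND (NOT C OR NOT D) AND NOT C   [De Morgan]
≡ (C OR D) AND NOT C   [simplify]

(C OR D) AND NOT C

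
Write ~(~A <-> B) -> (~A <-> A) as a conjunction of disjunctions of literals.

~(~A <-> B) -> (~A <-> A)
= ~~(~A <-> B) | (~A <-> A)   [eliminate ->]
= ~~((~A -> B) & (B -> ~A)) | (~A <-> A)   [eliminate <->]
= ~~((~~A | B) & (B -> ~A)) | (~A <-> A)   [eliminate ->]
= ~~((~~A | B) & (~B | ~A)) | (~A <-> A)   [eliminate ->]
= ~~((~~A | B) & (~B | ~A)) | ((~A -> A) & (A -> ~A))   [eliminate <->]
= ~~((~~A | B) & (~B | ~A)) | ((~~A | A) & (A -> ~A))   [eliminate ->]
= ~~((~~A | B) & (~B | ~A)) | ((~~A | A) & (~A | ~A))   [eliminate ->]
= ((~~A | B) & (~B | ~A)) | ((~~A | A) & (~A | ~A))   [double negation]
= ((A | B) & (~B | ~A)) | ((~~A | A) & (~A | ~A))   [double negation]
= ((A | B) & (~B | ~A)) | ((A | A) & (~A | ~A))   [double negation]
= (A | B | A | A) & (A | B | ~A | ~A) & (~B | ~A | A | A) & (~B | ~A | ~A | ~A)   [distribute | over &]
= (A | B) & (~B | ~A)   [simplify]

(A | B) & (~B | ~A)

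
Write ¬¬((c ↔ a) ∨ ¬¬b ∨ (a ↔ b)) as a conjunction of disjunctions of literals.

¬¬((c ↔ a) ∨ ¬¬b ∨ (a ↔ b))
= ¬¬(((c → a) ∧ (a → c)) ∨ ¬¬b ∨ (a ↔ b))   (eliminate ↔)
= ¬¬(((¬c ∨ a) ∧ (a → c)) ∨ ¬¬b ∨ (a ↔ b))   (eliminate →)
= ¬¬(((¬c ∨ a) ∧ (¬a ∨ c)) ∨ ¬¬b ∨ (a ↔ b))   (eliminate →)
= ¬¬(((¬c ∨ a) ∧ (¬a ∨ c)) ∨ ¬¬b ∨ ((a → b) ∧ (b → a)))   (eliminate ↔)
= ¬¬(((¬c ∨ a) ∧ (¬a ∨ c)) ∨ ¬¬b ∨ ((¬a ∨ b) ∧ (b → a)))   (eliminate →)
= ¬¬(((¬c ∨ a) ∧ (¬a ∨ c)) ∨ ¬¬b ∨ ((¬a ∨ b) ∧ (¬b ∨ a)))   (eliminate →)
= ((¬c ∨ a) ∧ (¬a ∨ c)) ∨ ¬¬b ∨ ((¬a ∨ b) ∧ (¬b ∨ a))   (double negation)
= ((¬c ∨ a) ∧ (¬a ∨ c)) ∨ b ∨ ((¬a ∨ b) ∧ (¬b ∨ a))   (double negation)
= (¬c ∨ a ∨ b ∨ ¬a ∨ b) ∧ (¬c ∨ a ∨ b ∨ ¬b ∨ a) ∧ (¬a ∨ c ∨ b ∨ ¬a ∨ b) ∧ (¬a ∨ c ∨ b ∨ ¬b ∨ a)   (distribute ∨ over ∧)
= ¬a ∨ c ∨ b   (simplify)

¬a ∨ c ∨ b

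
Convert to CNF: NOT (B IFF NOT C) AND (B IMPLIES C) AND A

(B OR NOT C) AND (C OR NOT B) AND A

NOT (B IFF NOT C) AND (B IMPLIES C) AND A
= NOT ((B IMPLIES NOT C) AND (NOT C IMPLIES B)) AND (B IMPLIES C) AND A   — eliminate IFF
= NOT ((NOT B OR NOT C) AND (NOT C IMPLIES B)) AND (B IMPLIES C) AND A   — eliminate IMPLIES
= NOT ((NOT B OR NOT C) AND (NOT NOT C OR B)) AND (B IMPLIES C) AND A   — eliminate IMPLIES
= NOT ((NOT B OR NOT C) AND (NOT NOT C OR B)) AND (NOT B OR C) AND A   — eliminate IMPLIES
= (NOT (NOT B OR NOT C) OR NOT (NOT NOT C OR B)) AND (NOT B OR C) AND A   — De Morgan
= ((NOT NOT B AND NOT NOT C) OR NOT (NOT NOT C OR B)) AND (NOT B OR C) AND A   — De Morgan
= ((B AND NOT NOT C) OR NOT (NOT NOT C OR B)) AND (NOT B OR C) AND A   — double negation
= ((B AND C) OR NOT (NOT NOT C OR B)) AND (NOT B OR C) AND A   — double negation
= ((B AND C) OR (NOT NOT NOT C AND NOT B)) AND (NOT B OR C) AND A   — De Morgan
= ((B AND C) OR (NOT C AND NOT B)) AND (NOT B OR C) AND A   — double negation
= (B OR NOT C) AND (B OR NOT B) AND (C OR NOT C) AND (C OR NOT B) AND (NOT B OR C) AND A   — distribute OR over AND
= (B OR NOT C) AND (C OR NOT B) AND A   — simplify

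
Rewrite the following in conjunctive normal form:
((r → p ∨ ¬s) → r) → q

¬r ∨ q

((r → p ∨ ¬s) → r) → q
= ¬((r → p ∨ ¬s) → r) ∨ q   [eliminate →]
= ¬(¬(r → p ∨ ¬s) ∨ r) ∨ q   [eliminate →]
= ¬(¬(¬r ∨ p ∨ ¬s) ∨ r) ∨ q   [eliminate →]
= ¬¬(¬r ∨ p ∨ ¬s) ∧ ¬r ∨ q   [De Morgan]
= (¬r ∨ p ∨ ¬s) ∧ ¬r ∨ q   [double negation]
= (¬r ∨ p ∨ ¬s ∨ q) ∧ (¬r ∨ q)   [distribute ∨ over ∧]
= ¬r ∨ q   [simplify]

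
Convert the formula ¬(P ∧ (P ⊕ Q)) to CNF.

¬P ∨ Q

¬(P ∧ (P ⊕ Q))
≡ ¬(P ∧ (P ∨ Q) ∧ ¬(P ∧ Q))   (expand ⊕)
≡ ¬P ∨ ¬(P ∨ Q) ∨ ¬¬(P ∧ Q)   (De Morgan)
≡ ¬P ∨ (¬P ∧ ¬Q) ∨ ¬¬(P ∧ Q)   (De Morgan)
≡ ¬P ∨ (¬P ∧ ¬Q) ∨ (P ∧ Q)   (double negation)
≡ (¬P ∨ ¬P ∨ P) ∧ (¬P ∨ ¬P ∨ Q) ∧ (¬P ∨ ¬Q ∨ P) ∧ (¬P ∨ ¬Q ∨ Q)   (distribute ∨ over ∧)
≡ ¬P ∨ Q   (simplify)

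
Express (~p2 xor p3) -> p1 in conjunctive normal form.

(p2 | p3 | p1) & (~p3 | ~p2 | p1)

(~p2 xor p3) -> p1
⇔ ~(~p2 xor p3) | p1   — eliminate ->
⇔ ~((~p2 | p3) & ~(~p2 & p3)) | p1   — expand xor
⇔ ~(~p2 | p3) | ~~(~p2 & p3) | p1   — De Morgan
⇔ (~~p2 & ~p3) | ~~(~p2 & p3) | p1   — De Morgan
⇔ (p2 & ~p3) | ~~(~p2 & p3) | p1   — double negation
⇔ (p2 & ~p3) | (~p2 & p3) | p1   — double negation
⇔ (p2 | ~p2 | p1) & (p2 | p3 | p1) & (~p3 | ~p2 | p1) & (~p3 | p3 | p1)   — distribute | over &
⇔ (p2 | p3 | p1) & (~p3 | ~p2 | p1)   — simplify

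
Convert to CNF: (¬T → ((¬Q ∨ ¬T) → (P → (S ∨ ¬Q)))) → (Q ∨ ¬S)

(¬T → ((¬Q ∨ ¬T) → (P → (S ∨ ¬Q)))) → (Q ∨ ¬S)
≡ ¬(¬T → ((¬Q ∨ ¬T) → (P → (S ∨ ¬Q)))) ∨ Q ∨ ¬S   [eliminate →]
≡ ¬(¬¬T ∨ ((¬Q ∨ ¬T) → (P → (S ∨ ¬Q)))) ∨ Q ∨ ¬S   [eliminate →]
≡ ¬(¬¬T ∨ ¬(¬Q ∨ ¬T) ∨ (P → (S ∨ ¬Q))) ∨ Q ∨ ¬S   [eliminate →]
≡ ¬(¬¬T ∨ ¬(¬Q ∨ ¬T) ∨ ¬P ∨ S ∨ ¬Q) ∨ Q ∨ ¬S   [eliminate →]
≡ (¬¬¬T ∧ ¬¬(¬Q ∨ ¬T) ∧ ¬¬P ∧ ¬S ∧ ¬¬Q) ∨ Q ∨ ¬S   [De Morgan]
≡ (¬T ∧ ¬¬(¬Q ∨ ¬T) ∧ ¬¬P ∧ ¬S ∧ ¬¬Q) ∨ Q ∨ ¬S   [double negation]
≡ (¬T ∧ (¬Q ∨ ¬T) ∧ ¬¬P ∧ ¬S ∧ ¬¬Q) ∨ Q ∨ ¬S   [double negation]
≡ (¬T ∧ (¬Q ∨ ¬T) ∧ P ∧ ¬S ∧ ¬¬Q) ∨ Q ∨ ¬S   [double negation]
≡ (¬T ∧ (¬Q ∨ ¬T) ∧ P ∧ ¬S ∧ Q) ∨ Q ∨ ¬S   [double negation]
≡ (¬T ∨ Q ∨ ¬S) ∧ (¬Q ∨ ¬T ∨ Q ∨ ¬S) ∧ (P ∨ Q ∨ ¬S) ∧ (¬S ∨ Q ∨ ¬S) ∧ (Q ∨ Q ∨ ¬S)   [distribute ∨ over ∧]
≡ ¬S ∨ Q   [simplify]

¬S ∨ Q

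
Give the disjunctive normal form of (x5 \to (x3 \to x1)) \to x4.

(x5 \to (x3 \to x1)) \to x4
= \lnot (x5 \to (x3 \to x1)) \lor x4
= \lnot (\lnot x5 \lor (x3 \to x1)) \lor x4
= \lnot (\lnot x5 \lor \lnot x3 \lor x1) \lor x4
= (\lnot \lnot x5 \land \lnot \lnot x3 \land \lnot x1) \lor x4
= (x5 \land \lnot \lnot x3 \land \lnot x1) \lor x4
= (x5 \land x3 \land \lnot x1) \lor x4

(x5 \land x3 \land \lnot x1) \lor x4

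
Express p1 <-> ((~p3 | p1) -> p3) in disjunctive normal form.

p1 <-> ((~p3 | p1) -> p3)
= (p1 -> ((~p3 | p1) -> p3)) & (((~p3 | p1) -> p3) -> p1)   [eliminate <->]
= (~p1 | ((~p3 | p1) -> p3)) & (((~p3 | p1) -> p3) -> p1)   [eliminate ->]
= (~p1 | ~(~p3 | p1) | p3) & (((~p3 | p1) -> p3) -> p1)   [eliminate ->]
= (~p1 | ~(~p3 | p1) | p3) & (~((~p3 | p1) -> p3) | p1)   [eliminate ->]
= (~p1 | ~(~p3 | p1) | p3) & (~(~(~p3 | p1) | p3) | p1)   [eliminate ->]
= (~p1 | (~~p3 & ~p1) | p3) & (~(~(~p3 | p1) | p3) | p1)   [De Morgan]
= (~p1 | (p3 & ~p1) | p3) & (~(~(~p3 | p1) | p3) | p1)   [double negation]
= (~p1 | (p3 & ~p1) | p3) & ((~~(~p3 | p1) & ~p3) | p1)   [De Morgan]
= (~p1 | (p3 & ~p1) | p3) & (((~p3 | p1) & ~p3) | p1)   [double negation]
= (~p1 & ~p3 & ~p3) | (~p1 & p1 & ~p3) | (~p1 & p1) | (p3 & ~p1 & ~p3 & ~p3) | (p3 & ~p1 & p1 & ~p3) | (p3 & ~p1 & p1) | (p3 & ~p3 & ~p3) | (p3 & p1 & ~p3) | (p3 & p1)   [distribute & over |]
= (~p1 & ~p3) | (p3 & p1)   [simplify]

(~p1 & ~p3) | (p3 & p1)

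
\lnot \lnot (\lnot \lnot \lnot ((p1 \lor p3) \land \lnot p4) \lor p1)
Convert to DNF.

(\lnot p1 \land \lnot p3) \lor p4 \lor p1

\lnot \lnot (\lnot \lnot \lnot ((p1 \lor p3) \land \lnot p4) \lor p1)
≡ \lnot \lnot \lnot ((p1 \lor p3) \land \lnot p4) \lor p1   (double negation)
≡ \lnot ((p1 \lor p3) \land \lnot p4) \lor p1   (double negation)
≡ \lnot (p1 \lor p3) \lor \lnot \lnot p4 \lor p1   (De Morgan)
≡ (\lnot p1 \land \lnot p3) \lor \lnot \lnot p4 \lor p1   (De Morgan)
≡ (\lnot p1 \land \lnot p3) \lor p4 \lor p1   (double negation)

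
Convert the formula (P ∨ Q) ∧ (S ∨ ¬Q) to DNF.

(P ∧ S) ∨ (P ∧ ¬Q) ∨ (Q ∧ S)

(P ∨ Q) ∧ (S ∨ ¬Q)
= (P ∧ S) ∨ (P ∧ ¬Q) ∨ (Q ∧ S) ∨ (Q ∧ ¬Q)   — distribute ∧ over ∨
= (P ∧ S) ∨ (P ∧ ¬Q) ∨ (Q ∧ S)   — simplify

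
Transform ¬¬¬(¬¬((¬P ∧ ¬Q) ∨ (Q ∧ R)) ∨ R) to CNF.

(P ∨ Q) ∧ ¬R

¬¬¬(¬¬((¬P ∧ ¬Q) ∨ (Q ∧ R)) ∨ R)
≡ ¬(¬¬((¬P ∧ ¬Q) ∨ (Q ∧ R)) ∨ R)   [double negation]
≡ ¬¬¬((¬P ∧ ¬Q) ∨ (Q ∧ R)) ∧ ¬R   [De Morgan]
≡ ¬((¬P ∧ ¬Q) ∨ (Q ∧ R)) ∧ ¬R   [double negation]
≡ ¬(¬P ∧ ¬Q) ∧ ¬(Q ∧ R) ∧ ¬R   [De Morgan]
≡ (¬¬P ∨ ¬¬Q) ∧ ¬(Q ∧ R) ∧ ¬R   [De Morgan]
≡ (P ∨ ¬¬Q) ∧ ¬(Q ∧ R) ∧ ¬R   [double negation]
≡ (P ∨ Q) ∧ ¬(Q ∧ R) ∧ ¬R   [double negation]
≡ (P ∨ Q) ∧ (¬Q ∨ ¬R) ∧ ¬R   [De Morgan]
≡ (P ∨ Q) ∧ ¬R   [simplify]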